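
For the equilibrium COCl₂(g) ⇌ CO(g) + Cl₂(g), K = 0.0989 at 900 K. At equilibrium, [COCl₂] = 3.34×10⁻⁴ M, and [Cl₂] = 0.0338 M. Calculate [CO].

[CO] = 9.77×10⁻⁴ M

At equilibrium, K = [CO]·[Cl₂] / [COCl₂] = 0.0989.
([CO])·(0.0338) / (3.34×10⁻⁴) = 0.0989
[CO] = 9.77×10⁻⁴ M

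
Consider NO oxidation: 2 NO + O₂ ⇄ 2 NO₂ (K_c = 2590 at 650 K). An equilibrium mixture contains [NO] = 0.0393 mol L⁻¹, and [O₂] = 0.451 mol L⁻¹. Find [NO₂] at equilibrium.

[NO₂] = 1.34 mol L⁻¹

At equilibrium, K_c = [NO₂]² / ([NO]²·[O₂]) = 2590.
([NO₂])² / ((0.0393)²·(0.451)) = 2590
[NO₂]² = 1.80 ⇒ [NO₂] = 1.34 mol L⁻¹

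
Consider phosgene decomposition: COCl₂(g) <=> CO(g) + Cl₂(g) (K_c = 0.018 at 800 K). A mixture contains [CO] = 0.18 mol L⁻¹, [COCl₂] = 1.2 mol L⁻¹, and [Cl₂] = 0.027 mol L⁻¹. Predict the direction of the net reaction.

toward products

Q_c = [CO]·[Cl₂] / [COCl₂] = (0.18)·(0.027) / (1.2) = 0.0041
Q_c = 0.0041 < K_c = 0.018, so the forward reaction proceeds.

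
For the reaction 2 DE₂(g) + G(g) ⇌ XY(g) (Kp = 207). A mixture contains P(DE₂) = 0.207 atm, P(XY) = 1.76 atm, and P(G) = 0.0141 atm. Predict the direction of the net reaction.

Qp = P(XY) / (P(DE₂)²·P(G)) = (1.76) / ((0.207)²·(0.0141)) = 2910
Qp = 2910 > Kp = 207, so the reverse reaction proceeds.

in the reverse direction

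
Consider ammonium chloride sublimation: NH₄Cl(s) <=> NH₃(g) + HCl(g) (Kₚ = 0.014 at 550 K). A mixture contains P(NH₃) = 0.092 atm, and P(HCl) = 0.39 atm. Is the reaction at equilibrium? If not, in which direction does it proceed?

(NH₄Cl is a pure solid — omitted from Qₚ.)
Qₚ = P(NH₃)·P(HCl) = (0.092)·(0.39) = 0.036
Qₚ = 0.036 > Kₚ = 0.014, so the reverse reaction proceeds.

reverse (toward reactants)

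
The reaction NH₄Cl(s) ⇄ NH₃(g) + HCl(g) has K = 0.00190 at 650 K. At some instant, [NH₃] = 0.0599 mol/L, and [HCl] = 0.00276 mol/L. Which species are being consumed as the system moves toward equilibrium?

NH₄Cl (reactants)

(NH₄Cl is a pure solid — omitted from Q.)
Q = [NH₃]·[HCl] = (0.0599)·(0.00276) = 1.65e-4
Q = 1.65e-4 < K = 0.00190: net forward reaction.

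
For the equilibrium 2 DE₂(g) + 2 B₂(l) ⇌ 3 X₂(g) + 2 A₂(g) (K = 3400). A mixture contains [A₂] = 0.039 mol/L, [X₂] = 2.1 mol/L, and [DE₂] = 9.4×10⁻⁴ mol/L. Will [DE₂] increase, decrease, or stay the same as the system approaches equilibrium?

increase

(B₂ is a pure liquid — omitted from Q.)
Q = [X₂]³·[A₂]² / [DE₂]² = (2.1)³·(0.039)² / (9.4×10⁻⁴)² = 16000
Q = 16000 > K = 3400: net reverse reaction.
DE₂ is a reactant, so it increases.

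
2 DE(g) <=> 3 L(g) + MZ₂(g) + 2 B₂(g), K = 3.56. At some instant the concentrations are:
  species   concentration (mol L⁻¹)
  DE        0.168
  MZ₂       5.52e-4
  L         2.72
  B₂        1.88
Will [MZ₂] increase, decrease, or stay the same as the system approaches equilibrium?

Q = [L]³·[MZ₂]·[B₂]² / [DE]² = (2.72)³·(5.52e-4)·(1.88)² / (0.168)² = 1.39
Q = 1.39 < K = 3.56: net forward reaction.
MZ₂ is a product, so it increases.

increase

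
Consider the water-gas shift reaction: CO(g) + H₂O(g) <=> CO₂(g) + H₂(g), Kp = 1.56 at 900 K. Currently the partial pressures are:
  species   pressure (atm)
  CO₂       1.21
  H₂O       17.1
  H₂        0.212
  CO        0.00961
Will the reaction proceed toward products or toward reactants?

no net change (already at equilibrium)

Qp = P(CO₂)·P(H₂) / (P(CO)·P(H₂O)) = (1.21)·(0.212) / ((0.00961)·(17.1)) = 1.56
Qp = 1.56 = Kp, so the system is already at equilibrium.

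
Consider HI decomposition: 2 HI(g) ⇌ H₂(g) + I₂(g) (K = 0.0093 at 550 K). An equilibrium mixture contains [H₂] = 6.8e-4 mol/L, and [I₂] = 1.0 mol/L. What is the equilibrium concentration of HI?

[HI] = 0.27 mol/L

At equilibrium, K = [H₂]·[I₂] / [HI]² = 0.0093.
(6.8e-4)·(1.0) / ([HI])² = 0.0093
[HI]² = 0.0731 ⇒ [HI] = 0.27 mol/L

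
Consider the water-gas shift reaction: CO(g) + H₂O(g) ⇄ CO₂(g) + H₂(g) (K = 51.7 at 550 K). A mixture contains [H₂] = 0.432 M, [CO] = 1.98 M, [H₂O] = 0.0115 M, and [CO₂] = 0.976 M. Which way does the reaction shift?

Q = [CO₂]·[H₂] / ([CO]·[H₂O]) = (0.976)·(0.432) / ((1.98)·(0.0115)) = 18.5
Q = 18.5 < K = 51.7, so the forward reaction proceeds.

in the forward direction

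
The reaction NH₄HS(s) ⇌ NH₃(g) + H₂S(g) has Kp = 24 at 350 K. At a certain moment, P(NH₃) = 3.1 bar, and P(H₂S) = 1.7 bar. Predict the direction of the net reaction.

(NH₄HS is a pure solid — omitted from Qp.)
Qp = P(NH₃)·P(H₂S) = (3.1)·(1.7) = 5.3
Qp = 5.3 < Kp = 24, so the forward reaction proceeds.

in the forward direction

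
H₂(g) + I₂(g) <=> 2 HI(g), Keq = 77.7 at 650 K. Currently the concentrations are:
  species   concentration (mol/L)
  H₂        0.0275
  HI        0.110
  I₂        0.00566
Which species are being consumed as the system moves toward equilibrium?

none (at equilibrium)

Q = [HI]² / ([H₂]·[I₂]) = (0.110)² / ((0.0275)·(0.00566)) = 77.7
Q = 77.7 = Keq; the system is at equilibrium.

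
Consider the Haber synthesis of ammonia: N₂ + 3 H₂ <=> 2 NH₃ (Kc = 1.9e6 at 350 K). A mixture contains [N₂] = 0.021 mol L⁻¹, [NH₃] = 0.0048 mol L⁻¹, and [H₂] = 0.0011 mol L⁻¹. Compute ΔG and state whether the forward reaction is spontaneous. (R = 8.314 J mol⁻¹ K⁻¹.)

Qc = [NH₃]² / ([N₂]·[H₂]³) = (0.0048)² / ((0.021)·(0.0011)³) = 8.24e5
ΔG = RT ln(Qc/Kc) = (8.314 J mol⁻¹ K⁻¹)(350 K) × ln(8.24e5/1.9e6)
   = (2.910 kJ/mol)(-0.8354) = -2.43 kJ/mol
ΔG < 0, so the forward reaction is spontaneous (proceeds forward).

ΔG = -2.43 kJ/mol; the forward reaction is spontaneous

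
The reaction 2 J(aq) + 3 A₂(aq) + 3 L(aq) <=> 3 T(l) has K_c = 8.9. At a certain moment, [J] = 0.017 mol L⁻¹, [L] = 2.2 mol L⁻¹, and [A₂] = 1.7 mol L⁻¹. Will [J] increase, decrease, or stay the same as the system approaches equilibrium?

increase

(T is a pure liquid — omitted from Q_c.)
Q_c = 1 / ([J]²·[A₂]³·[L]³) = 1 / ((0.017)²·(1.7)³·(2.2)³) = 66
Q_c = 66 > K_c = 8.9: net reverse reaction.
J is a reactant, so it increases.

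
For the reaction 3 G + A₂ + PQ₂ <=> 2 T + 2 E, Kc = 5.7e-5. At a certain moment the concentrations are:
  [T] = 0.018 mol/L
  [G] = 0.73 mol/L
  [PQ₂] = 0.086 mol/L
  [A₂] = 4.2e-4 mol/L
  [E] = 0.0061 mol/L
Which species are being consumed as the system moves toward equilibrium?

T, E (products)

Qc = [T]²·[E]² / ([G]³·[A₂]·[PQ₂]) = (0.018)²·(0.0061)² / ((0.73)³·(4.2e-4)·(0.086)) = 8.6e-4
Qc = 8.6e-4 > Kc = 5.7e-5: net reverse reaction.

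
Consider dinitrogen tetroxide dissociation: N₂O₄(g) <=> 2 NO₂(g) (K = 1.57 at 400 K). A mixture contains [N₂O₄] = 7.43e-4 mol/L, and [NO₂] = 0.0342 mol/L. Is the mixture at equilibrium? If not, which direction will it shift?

Q = [NO₂]² / [N₂O₄] = (0.0342)² / (7.43e-4) = 1.57
Q = 1.57 = K; the system is at equilibrium.

yes, at equilibrium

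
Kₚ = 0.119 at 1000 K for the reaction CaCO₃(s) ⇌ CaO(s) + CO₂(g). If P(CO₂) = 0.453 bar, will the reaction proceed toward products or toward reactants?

reverse (toward reactants)

(CaCO₃, CaO are pure solids — omitted from Qₚ.)
Qₚ = P(CO₂) = 0.453
Qₚ = 0.453 > Kₚ = 0.119, so the reverse reaction proceeds.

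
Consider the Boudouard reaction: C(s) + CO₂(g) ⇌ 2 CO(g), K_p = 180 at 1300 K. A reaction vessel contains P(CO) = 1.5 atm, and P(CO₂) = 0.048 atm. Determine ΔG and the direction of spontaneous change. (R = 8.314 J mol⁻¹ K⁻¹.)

(C is a pure solid — omitted from Q_p.)
Q_p = P(CO)² / P(CO₂) = (1.5)² / (0.048) = 46.9
ΔG = RT ln(Q_p/K_p) = (8.314 J mol⁻¹ K⁻¹)(1300 K) × ln(46.9/180)
   = (10.81 kJ/mol)(-1.345) = -14.5 kJ/mol
ΔG < 0, so the forward reaction is spontaneous (proceeds forward).

ΔG = -14.5 kJ/mol; the forward reaction is spontaneous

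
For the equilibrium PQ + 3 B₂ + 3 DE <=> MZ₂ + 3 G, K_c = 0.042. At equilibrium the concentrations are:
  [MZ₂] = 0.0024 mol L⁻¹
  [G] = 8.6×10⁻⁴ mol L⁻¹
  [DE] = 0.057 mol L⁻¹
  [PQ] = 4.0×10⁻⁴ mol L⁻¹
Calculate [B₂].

At equilibrium, K_c = [MZ₂]·[G]³ / ([PQ]·[B₂]³·[DE]³) = 0.042.
(0.0024)·(8.6×10⁻⁴)³ / ((4.0×10⁻⁴)·([B₂])³·(0.057)³) = 0.042
[B₂]³ = 4.91×10⁻⁴ ⇒ [B₂] = 0.079 mol L⁻¹

[B₂] = 0.079 mol L⁻¹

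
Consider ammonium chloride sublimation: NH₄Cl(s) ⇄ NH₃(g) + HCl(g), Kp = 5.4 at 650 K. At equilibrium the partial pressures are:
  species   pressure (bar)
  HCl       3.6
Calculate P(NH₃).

P(NH₃) = 1.5 bar

(NH₄Cl is a pure solid — omitted from Kp.)
At equilibrium, Kp = P(NH₃)·P(HCl) = 5.4.
(P(NH₃))·(3.6) = 5.4
P(NH₃) = 1.50 = 1.5 bar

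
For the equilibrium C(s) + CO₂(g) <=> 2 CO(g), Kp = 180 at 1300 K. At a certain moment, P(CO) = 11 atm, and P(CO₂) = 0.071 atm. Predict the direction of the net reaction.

in the reverse direction

(C is a pure solid — omitted from Qp.)
Qp = P(CO)² / P(CO₂) = (11)² / (0.071) = 1700
Qp = 1700 > Kp = 180, so the reverse reaction proceeds.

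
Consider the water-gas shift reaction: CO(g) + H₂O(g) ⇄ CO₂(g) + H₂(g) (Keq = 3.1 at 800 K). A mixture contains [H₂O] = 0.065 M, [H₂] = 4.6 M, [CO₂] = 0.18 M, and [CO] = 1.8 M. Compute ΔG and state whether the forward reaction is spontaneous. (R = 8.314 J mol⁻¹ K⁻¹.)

ΔG = 5.49 kJ/mol; the forward reaction is non-spontaneous

Q = [CO₂]·[H₂] / ([CO]·[H₂O]) = (0.18)·(4.6) / ((1.8)·(0.065)) = 7.08
ΔG = RT ln(Q/Keq) = (8.314 J mol⁻¹ K⁻¹)(800 K) × ln(7.08/3.1)
   = (6.651 kJ/mol)(0.8259) = 5.49 kJ/mol
ΔG > 0, so the forward reaction is non-spontaneous (proceeds in reverse).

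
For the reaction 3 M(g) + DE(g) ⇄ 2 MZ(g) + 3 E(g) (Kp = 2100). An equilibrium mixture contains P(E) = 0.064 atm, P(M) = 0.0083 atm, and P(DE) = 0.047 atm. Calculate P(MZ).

At equilibrium, Kp = P(MZ)²·P(E)³ / (P(M)³·P(DE)) = 2100.
(P(MZ))²·(0.064)³ / ((0.0083)³·(0.047)) = 2100
P(MZ)² = 0.215 ⇒ P(MZ) = 0.46 atm

P(MZ) = 0.46 atm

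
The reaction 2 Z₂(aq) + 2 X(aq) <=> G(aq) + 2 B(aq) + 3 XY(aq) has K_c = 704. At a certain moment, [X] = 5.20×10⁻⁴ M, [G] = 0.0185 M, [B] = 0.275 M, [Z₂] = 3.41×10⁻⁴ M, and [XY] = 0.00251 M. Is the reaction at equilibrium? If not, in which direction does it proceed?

no net change (already at equilibrium)

Q_c = [G]·[B]²·[XY]³ / ([Z₂]²·[X]²) = (0.0185)·(0.275)²·(0.00251)³ / ((3.41×10⁻⁴)²·(5.20×10⁻⁴)²) = 704
Q_c = 704 = K_c, so the system is already at equilibrium.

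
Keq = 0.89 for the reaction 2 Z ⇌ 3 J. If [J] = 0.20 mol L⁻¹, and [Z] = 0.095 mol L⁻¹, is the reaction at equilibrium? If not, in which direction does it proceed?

Q = [J]³ / [Z]² = (0.20)³ / (0.095)² = 0.89
Q = 0.89 = Keq, so the system is already at equilibrium.

no net change (already at equilibrium)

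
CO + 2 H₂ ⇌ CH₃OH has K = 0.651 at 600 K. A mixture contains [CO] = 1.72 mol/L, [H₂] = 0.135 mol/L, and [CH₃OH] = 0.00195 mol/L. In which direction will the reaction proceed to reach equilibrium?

forward (toward products)

Q = [CH₃OH] / ([CO]·[H₂]²) = (0.00195) / ((1.72)·(0.135)²) = 0.0622
Q = 0.0622 < K = 0.651, so the forward reaction proceeds.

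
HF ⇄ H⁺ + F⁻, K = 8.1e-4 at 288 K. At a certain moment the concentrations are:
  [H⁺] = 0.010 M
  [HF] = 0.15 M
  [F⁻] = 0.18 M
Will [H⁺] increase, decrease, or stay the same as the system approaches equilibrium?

Q = [H⁺]·[F⁻] / [HF] = (0.010)·(0.18) / (0.15) = 0.012
Q = 0.012 > K = 8.1e-4: net reverse reaction.
H⁺ is a product, so it decreases.

decrease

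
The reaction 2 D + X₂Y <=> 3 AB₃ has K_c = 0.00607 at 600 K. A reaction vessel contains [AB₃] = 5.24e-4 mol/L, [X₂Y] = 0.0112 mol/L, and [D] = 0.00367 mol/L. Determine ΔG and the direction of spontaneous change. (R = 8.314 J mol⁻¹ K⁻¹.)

Q_c = [AB₃]³ / ([D]²·[X₂Y]) = (5.24e-4)³ / ((0.00367)²·(0.0112)) = 9.54e-4
ΔG = RT ln(Q_c/K_c) = (8.314 J mol⁻¹ K⁻¹)(600 K) × ln(9.54e-4/0.00607)
   = (4.988 kJ/mol)(-1.850) = -9.23 kJ/mol
ΔG < 0, so the forward reaction is spontaneous (proceeds forward).

ΔG = -9.23 kJ/mol; the forward reaction is spontaneous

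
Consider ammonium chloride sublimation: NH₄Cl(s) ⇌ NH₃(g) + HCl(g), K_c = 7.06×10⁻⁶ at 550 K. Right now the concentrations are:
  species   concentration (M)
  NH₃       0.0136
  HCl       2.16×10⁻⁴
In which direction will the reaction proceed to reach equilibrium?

in the forward direction

(NH₄Cl is a pure solid — omitted from Q_c.)
Q_c = [NH₃]·[HCl] = (0.0136)·(2.16×10⁻⁴) = 2.94×10⁻⁶
Q_c = 2.94×10⁻⁶ < K_c = 7.06×10⁻⁶, so the forward reaction proceeds.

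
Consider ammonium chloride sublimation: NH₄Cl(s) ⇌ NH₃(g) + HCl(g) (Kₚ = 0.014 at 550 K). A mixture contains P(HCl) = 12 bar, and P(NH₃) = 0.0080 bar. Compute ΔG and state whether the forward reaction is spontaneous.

(NH₄Cl is a pure solid — omitted from Qₚ.)
Qₚ = P(NH₃)·P(HCl) = (0.0080)·(12) = 0.0960
ΔG = RT ln(Qₚ/Kₚ) = (8.314 J mol⁻¹ K⁻¹)(550 K) × ln(0.0960/0.014)
   = (4.573 kJ/mol)(1.925) = 8.80 kJ/mol
ΔG > 0, so the forward reaction is non-spontaneous (proceeds in reverse).

ΔG = 8.80 kJ/mol; the forward reaction is non-spontaneous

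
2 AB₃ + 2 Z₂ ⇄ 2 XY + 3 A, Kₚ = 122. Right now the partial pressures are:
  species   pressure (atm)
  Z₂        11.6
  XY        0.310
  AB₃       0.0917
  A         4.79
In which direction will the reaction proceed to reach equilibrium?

Qₚ = P(XY)²·P(A)³ / (P(AB₃)²·P(Z₂)²) = (0.310)²·(4.79)³ / ((0.0917)²·(11.6)²) = 9.33
Qₚ = 9.33 < Kₚ = 122, so the forward reaction proceeds.

to the right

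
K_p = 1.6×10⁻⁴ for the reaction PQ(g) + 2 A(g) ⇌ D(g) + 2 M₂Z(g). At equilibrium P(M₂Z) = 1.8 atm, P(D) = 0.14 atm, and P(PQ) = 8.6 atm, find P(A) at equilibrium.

P(A) = 18 atm

At equilibrium, K_p = P(D)·P(M₂Z)² / (P(PQ)·P(A)²) = 1.6×10⁻⁴.
(0.14)·(1.8)² / ((8.6)·(P(A))²) = 1.6×10⁻⁴
P(A)² = 330 ⇒ P(A) = 18 atm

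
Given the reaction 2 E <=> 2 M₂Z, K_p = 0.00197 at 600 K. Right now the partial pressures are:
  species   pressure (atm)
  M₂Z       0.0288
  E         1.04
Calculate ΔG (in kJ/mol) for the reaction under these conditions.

Q_p = P(M₂Z)² / P(E)² = (0.0288)² / (1.04)² = 7.67×10⁻⁴
ΔG = RT ln(Q_p/K_p) = (8.314 J mol⁻¹ K⁻¹)(600 K) × ln(7.67×10⁻⁴/0.00197)
   = (4.988 kJ/mol)(-0.9433) = -4.71 kJ/mol
ΔG < 0, so the forward reaction is spontaneous (proceeds forward).

ΔG = -4.71 kJ/mol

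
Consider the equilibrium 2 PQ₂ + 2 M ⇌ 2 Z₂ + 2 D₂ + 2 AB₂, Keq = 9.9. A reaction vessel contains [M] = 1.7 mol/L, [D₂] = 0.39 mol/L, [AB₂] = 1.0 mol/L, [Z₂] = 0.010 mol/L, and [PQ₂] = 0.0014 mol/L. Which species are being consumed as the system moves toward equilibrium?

PQ₂, M (reactants)

Q = [Z₂]²·[D₂]²·[AB₂]² / ([PQ₂]²·[M]²) = (0.010)²·(0.39)²·(1.0)² / ((0.0014)²·(1.7)²) = 2.7
Q = 2.7 < Keq = 9.9: net forward reaction.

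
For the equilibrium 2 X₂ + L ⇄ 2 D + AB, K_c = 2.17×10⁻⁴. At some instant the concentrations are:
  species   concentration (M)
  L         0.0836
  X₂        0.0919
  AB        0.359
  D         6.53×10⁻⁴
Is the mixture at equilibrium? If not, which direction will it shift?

Q_c = [D]²·[AB] / ([X₂]²·[L]) = (6.53×10⁻⁴)²·(0.359) / ((0.0919)²·(0.0836)) = 2.17×10⁻⁴
Q_c = 2.17×10⁻⁴ = K_c; the system is at equilibrium.

yes, at equilibrium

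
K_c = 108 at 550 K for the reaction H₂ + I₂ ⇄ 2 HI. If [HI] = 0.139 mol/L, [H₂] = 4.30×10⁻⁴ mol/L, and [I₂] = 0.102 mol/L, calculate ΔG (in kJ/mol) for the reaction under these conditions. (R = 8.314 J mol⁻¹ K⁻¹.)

Q_c = [HI]² / ([H₂]·[I₂]) = (0.139)² / ((4.30×10⁻⁴)·(0.102)) = 441
ΔG = RT ln(Q_c/K_c) = (8.314 J mol⁻¹ K⁻¹)(550 K) × ln(441/108)
   = (4.573 kJ/mol)(1.407) = 6.43 kJ/mol
ΔG > 0, so the forward reaction is non-spontaneous (proceeds in reverse).

ΔG = 6.43 kJ/mol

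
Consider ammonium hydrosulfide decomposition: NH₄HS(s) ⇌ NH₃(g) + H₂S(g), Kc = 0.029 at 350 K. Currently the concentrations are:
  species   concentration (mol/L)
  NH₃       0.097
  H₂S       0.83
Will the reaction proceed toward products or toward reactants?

toward reactants

(NH₄HS is a pure solid — omitted from Qc.)
Qc = [NH₃]·[H₂S] = (0.097)·(0.83) = 0.081
Qc = 0.081 > Kc = 0.029, so the reverse reaction proceeds.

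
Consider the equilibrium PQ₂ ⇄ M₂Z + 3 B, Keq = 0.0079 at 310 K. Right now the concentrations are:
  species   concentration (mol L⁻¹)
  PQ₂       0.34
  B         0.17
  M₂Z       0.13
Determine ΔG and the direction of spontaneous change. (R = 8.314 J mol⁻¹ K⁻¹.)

ΔG = -3.70 kJ/mol; the forward reaction is spontaneous

Q = [M₂Z]·[B]³ / [PQ₂] = (0.13)·(0.17)³ / (0.34) = 0.00188
ΔG = RT ln(Q/Keq) = (8.314 J mol⁻¹ K⁻¹)(310 K) × ln(0.00188/0.0079)
   = (2.577 kJ/mol)(-1.436) = -3.70 kJ/mol
ΔG < 0, so the forward reaction is spontaneous (proceeds forward).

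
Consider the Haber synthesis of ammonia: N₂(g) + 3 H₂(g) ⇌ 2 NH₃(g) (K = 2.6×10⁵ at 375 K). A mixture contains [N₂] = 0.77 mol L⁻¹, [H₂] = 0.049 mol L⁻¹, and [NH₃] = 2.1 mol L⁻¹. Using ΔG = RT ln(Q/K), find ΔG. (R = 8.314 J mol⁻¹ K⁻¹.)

ΔG = -5.22 kJ/mol

Q = [NH₃]² / ([N₂]·[H₂]³) = (2.1)² / ((0.77)·(0.049)³) = 48700
ΔG = RT ln(Q/K) = (8.314 J mol⁻¹ K⁻¹)(375 K) × ln(48700/2.6×10⁵)
   = (3.118 kJ/mol)(-1.675) = -5.22 kJ/mol
ΔG < 0, so the forward reaction is spontaneous (proceeds forward).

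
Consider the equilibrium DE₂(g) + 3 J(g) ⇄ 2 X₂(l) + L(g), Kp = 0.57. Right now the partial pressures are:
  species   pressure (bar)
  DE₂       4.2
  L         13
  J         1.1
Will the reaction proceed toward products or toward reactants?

toward reactants

(X₂ is a pure liquid — omitted from Qp.)
Qp = P(L) / (P(DE₂)·P(J)³) = (13) / ((4.2)·(1.1)³) = 2.3
Qp = 2.3 > Kp = 0.57, so the reverse reaction proceeds.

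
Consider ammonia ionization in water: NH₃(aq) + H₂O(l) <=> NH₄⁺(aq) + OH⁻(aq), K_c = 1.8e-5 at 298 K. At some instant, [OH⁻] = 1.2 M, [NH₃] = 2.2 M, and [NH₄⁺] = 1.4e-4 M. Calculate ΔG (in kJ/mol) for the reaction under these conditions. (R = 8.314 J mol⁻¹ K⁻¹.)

ΔG = 3.58 kJ/mol

(H₂O is a pure liquid — omitted from Q_c.)
Q_c = [NH₄⁺]·[OH⁻] / [NH₃] = (1.4e-4)·(1.2) / (2.2) = 7.64e-5
ΔG = RT ln(Q_c/K_c) = (8.314 J mol⁻¹ K⁻¹)(298 K) × ln(7.64e-5/1.8e-5)
   = (2.478 kJ/mol)(1.446) = 3.58 kJ/mol
ΔG > 0, so the forward reaction is non-spontaneous (proceeds in reverse).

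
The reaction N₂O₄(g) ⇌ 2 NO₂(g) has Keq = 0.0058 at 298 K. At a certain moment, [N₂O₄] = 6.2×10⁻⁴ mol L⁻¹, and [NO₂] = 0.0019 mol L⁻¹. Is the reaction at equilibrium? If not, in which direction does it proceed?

Q = [NO₂]² / [N₂O₄] = (0.0019)² / (6.2×10⁻⁴) = 0.0058
Q = 0.0058 = Keq, so the system is already at equilibrium.

neither direction; the system is at equilibrium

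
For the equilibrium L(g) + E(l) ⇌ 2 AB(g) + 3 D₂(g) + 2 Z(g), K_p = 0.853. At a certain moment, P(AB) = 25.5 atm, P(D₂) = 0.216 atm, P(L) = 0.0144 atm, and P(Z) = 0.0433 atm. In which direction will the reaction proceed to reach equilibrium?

at equilibrium

(E is a pure liquid — omitted from Q_p.)
Q_p = P(AB)²·P(D₂)³·P(Z)² / P(L) = (25.5)²·(0.216)³·(0.0433)² / (0.0144) = 0.853
Q_p = 0.853 = K_p, so the system is already at equilibrium.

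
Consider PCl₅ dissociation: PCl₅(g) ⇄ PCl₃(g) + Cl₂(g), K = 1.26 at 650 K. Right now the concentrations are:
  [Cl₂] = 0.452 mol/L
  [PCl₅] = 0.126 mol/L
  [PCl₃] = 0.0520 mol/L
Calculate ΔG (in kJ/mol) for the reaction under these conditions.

ΔG = -10.3 kJ/mol

Q = [PCl₃]·[Cl₂] / [PCl₅] = (0.0520)·(0.452) / (0.126) = 0.187
ΔG = RT ln(Q/K) = (8.314 J mol⁻¹ K⁻¹)(650 K) × ln(0.187/1.26)
   = (5.404 kJ/mol)(-1.908) = -10.3 kJ/mol
ΔG < 0, so the forward reaction is spontaneous (proceeds forward).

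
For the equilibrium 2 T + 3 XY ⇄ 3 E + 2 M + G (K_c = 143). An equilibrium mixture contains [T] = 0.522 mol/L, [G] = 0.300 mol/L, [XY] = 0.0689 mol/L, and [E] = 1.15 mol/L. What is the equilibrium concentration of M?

At equilibrium, K_c = [E]³·[M]²·[G] / ([T]²·[XY]³) = 143.
(1.15)³·([M])²·(0.300) / ((0.522)²·(0.0689)³) = 143
[M]² = 0.0279 ⇒ [M] = 0.167 mol/L

[M] = 0.167 mol/L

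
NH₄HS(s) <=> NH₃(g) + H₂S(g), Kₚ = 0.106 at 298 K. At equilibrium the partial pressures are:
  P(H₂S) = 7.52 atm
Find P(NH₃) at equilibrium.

P(NH₃) = 0.0141 atm

(NH₄HS is a pure solid — omitted from Kₚ.)
At equilibrium, Kₚ = P(NH₃)·P(H₂S) = 0.106.
(P(NH₃))·(7.52) = 0.106
P(NH₃) = 0.0141 atm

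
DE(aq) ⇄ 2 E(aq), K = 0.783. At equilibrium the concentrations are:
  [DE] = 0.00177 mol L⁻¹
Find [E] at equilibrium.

[E] = 0.0372 mol L⁻¹

At equilibrium, K = [E]² / [DE] = 0.783.
([E])² / (0.00177) = 0.783
[E]² = 0.00139 ⇒ [E] = 0.0372 mol L⁻¹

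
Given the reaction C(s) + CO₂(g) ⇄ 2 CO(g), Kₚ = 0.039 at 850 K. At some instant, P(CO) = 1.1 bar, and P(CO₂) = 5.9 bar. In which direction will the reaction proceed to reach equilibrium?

(C is a pure solid — omitted from Qₚ.)
Qₚ = P(CO)² / P(CO₂) = (1.1)² / (5.9) = 0.21
Qₚ = 0.21 > Kₚ = 0.039, so the reverse reaction proceeds.

to the left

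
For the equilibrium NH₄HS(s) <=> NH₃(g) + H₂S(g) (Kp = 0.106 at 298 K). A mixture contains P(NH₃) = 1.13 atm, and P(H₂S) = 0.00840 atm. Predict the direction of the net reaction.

to the right

(NH₄HS is a pure solid — omitted from Qp.)
Qp = P(NH₃)·P(H₂S) = (1.13)·(0.00840) = 0.00949
Qp = 0.00949 < Kp = 0.106, so the forward reaction proceeds.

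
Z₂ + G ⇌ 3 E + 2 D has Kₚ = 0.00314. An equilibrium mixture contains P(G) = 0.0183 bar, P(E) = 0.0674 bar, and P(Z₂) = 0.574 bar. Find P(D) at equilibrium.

P(D) = 0.328 bar

At equilibrium, Kₚ = P(E)³·P(D)² / (P(Z₂)·P(G)) = 0.00314.
(0.0674)³·(P(D))² / ((0.574)·(0.0183)) = 0.00314
P(D)² = 0.108 ⇒ P(D) = 0.328 bar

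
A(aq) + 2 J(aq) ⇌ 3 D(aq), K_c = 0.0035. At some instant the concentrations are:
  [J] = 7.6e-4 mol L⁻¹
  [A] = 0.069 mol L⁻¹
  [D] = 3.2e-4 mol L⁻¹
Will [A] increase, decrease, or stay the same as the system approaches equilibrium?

decrease

Q_c = [D]³ / ([A]·[J]²) = (3.2e-4)³ / ((0.069)·(7.6e-4)²) = 8.2e-4
Q_c = 8.2e-4 < K_c = 0.0035: net forward reaction.
A is a reactant, so it decreases.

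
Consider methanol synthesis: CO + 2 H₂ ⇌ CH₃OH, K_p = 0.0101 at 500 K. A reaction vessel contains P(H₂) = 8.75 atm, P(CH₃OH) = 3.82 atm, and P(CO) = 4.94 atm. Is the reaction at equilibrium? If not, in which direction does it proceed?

neither direction; the system is at equilibrium

Q_p = P(CH₃OH) / (P(CO)·P(H₂)²) = (3.82) / ((4.94)·(8.75)²) = 0.0101
Q_p = 0.0101 = K_p, so the system is already at equilibrium.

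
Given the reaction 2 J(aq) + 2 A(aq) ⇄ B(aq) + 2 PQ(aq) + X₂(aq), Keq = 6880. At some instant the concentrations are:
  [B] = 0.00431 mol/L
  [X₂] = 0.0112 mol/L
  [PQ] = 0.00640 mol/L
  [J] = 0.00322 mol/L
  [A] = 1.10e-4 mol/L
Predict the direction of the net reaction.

to the left

Q = [B]·[PQ]²·[X₂] / ([J]²·[A]²) = (0.00431)·(0.00640)²·(0.0112) / ((0.00322)²·(1.10e-4)²) = 15800
Q = 15800 > Keq = 6880, so the reverse reaction proceeds.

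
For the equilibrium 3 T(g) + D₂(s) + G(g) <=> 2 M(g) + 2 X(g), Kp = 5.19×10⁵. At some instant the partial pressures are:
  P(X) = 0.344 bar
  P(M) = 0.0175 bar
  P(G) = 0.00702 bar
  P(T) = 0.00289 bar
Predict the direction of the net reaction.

in the forward direction

(D₂ is a pure solid — omitted from Qp.)
Qp = P(M)²·P(X)² / (P(T)³·P(G)) = (0.0175)²·(0.344)² / ((0.00289)³·(0.00702)) = 2.14×10⁵
Qp = 2.14×10⁵ < Kp = 5.19×10⁵, so the forward reaction proceeds.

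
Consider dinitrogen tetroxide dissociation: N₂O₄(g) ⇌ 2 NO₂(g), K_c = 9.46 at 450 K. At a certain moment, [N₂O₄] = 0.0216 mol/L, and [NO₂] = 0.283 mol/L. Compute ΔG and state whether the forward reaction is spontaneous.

Q_c = [NO₂]² / [N₂O₄] = (0.283)² / (0.0216) = 3.71
ΔG = RT ln(Q_c/K_c) = (8.314 J mol⁻¹ K⁻¹)(450 K) × ln(3.71/9.46)
   = (3.741 kJ/mol)(-0.9360) = -3.50 kJ/mol
ΔG < 0, so the forward reaction is spontaneous (proceeds forward).

ΔG = -3.50 kJ/mol; the forward reaction is spontaneous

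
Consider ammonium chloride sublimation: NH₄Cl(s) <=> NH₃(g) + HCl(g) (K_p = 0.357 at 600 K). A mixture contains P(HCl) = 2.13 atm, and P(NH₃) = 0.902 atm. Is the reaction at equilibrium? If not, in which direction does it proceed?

(NH₄Cl is a pure solid — omitted from Q_p.)
Q_p = P(NH₃)·P(HCl) = (0.902)·(2.13) = 1.92
Q_p = 1.92 > K_p = 0.357, so the reverse reaction proceeds.

reverse (toward reactants)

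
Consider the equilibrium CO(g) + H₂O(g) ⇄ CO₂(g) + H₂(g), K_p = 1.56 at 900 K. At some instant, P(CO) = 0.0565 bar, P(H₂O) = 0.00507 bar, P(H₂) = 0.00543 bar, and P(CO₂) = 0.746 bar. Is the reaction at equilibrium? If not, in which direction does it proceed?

Q_p = P(CO₂)·P(H₂) / (P(CO)·P(H₂O)) = (0.746)·(0.00543) / ((0.0565)·(0.00507)) = 14.1
Q_p = 14.1 > K_p = 1.56, so the reverse reaction proceeds.

in the reverse direction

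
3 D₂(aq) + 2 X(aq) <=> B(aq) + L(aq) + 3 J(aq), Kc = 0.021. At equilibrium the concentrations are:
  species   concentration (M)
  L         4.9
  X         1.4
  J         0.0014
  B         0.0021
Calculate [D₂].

[D₂] = 8.8×10⁻⁴ M

At equilibrium, Kc = [B]·[L]·[J]³ / ([D₂]³·[X]²) = 0.021.
(0.0021)·(4.9)·(0.0014)³ / (([D₂])³·(1.4)²) = 0.021
[D₂]³ = 6.86×10⁻¹⁰ ⇒ [D₂] = 8.8×10⁻⁴ M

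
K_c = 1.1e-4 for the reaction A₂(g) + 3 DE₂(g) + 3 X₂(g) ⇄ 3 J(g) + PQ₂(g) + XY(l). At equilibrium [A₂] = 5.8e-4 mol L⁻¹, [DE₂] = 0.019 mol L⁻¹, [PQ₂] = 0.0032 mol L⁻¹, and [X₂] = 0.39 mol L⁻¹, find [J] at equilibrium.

[J] = 2.0e-4 mol L⁻¹

(XY is a pure liquid — omitted from K_c.)
At equilibrium, K_c = [J]³·[PQ₂] / ([A₂]·[DE₂]³·[X₂]³) = 1.1e-4.
([J])³·(0.0032) / ((5.8e-4)·(0.019)³·(0.39)³) = 1.1e-4
[J]³ = 8.11e-12 ⇒ [J] = 2.0e-4 mol L⁻¹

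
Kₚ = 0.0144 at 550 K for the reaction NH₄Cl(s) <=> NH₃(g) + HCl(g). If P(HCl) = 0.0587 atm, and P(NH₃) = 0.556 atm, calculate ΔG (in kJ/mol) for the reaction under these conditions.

(NH₄Cl is a pure solid — omitted from Qₚ.)
Qₚ = P(NH₃)·P(HCl) = (0.556)·(0.0587) = 0.0326
ΔG = RT ln(Qₚ/Kₚ) = (8.314 J mol⁻¹ K⁻¹)(550 K) × ln(0.0326/0.0144)
   = (4.573 kJ/mol)(0.8171) = 3.74 kJ/mol
ΔG > 0, so the forward reaction is non-spontaneous (proceeds in reverse).

ΔG = 3.74 kJ/mol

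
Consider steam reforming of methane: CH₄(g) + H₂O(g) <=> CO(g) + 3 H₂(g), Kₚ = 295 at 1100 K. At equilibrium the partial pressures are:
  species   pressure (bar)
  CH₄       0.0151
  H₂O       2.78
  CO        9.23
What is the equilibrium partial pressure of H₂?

P(H₂) = 1.10 bar

At equilibrium, Kₚ = P(CO)·P(H₂)³ / (P(CH₄)·P(H₂O)) = 295.
(9.23)·(P(H₂))³ / ((0.0151)·(2.78)) = 295
P(H₂)³ = 1.34 ⇒ P(H₂) = 1.10 bar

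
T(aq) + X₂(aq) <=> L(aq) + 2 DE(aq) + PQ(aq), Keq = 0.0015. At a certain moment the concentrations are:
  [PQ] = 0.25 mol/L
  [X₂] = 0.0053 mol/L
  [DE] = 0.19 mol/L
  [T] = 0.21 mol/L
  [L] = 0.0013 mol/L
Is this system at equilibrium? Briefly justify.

Q = [L]·[DE]²·[PQ] / ([T]·[X₂]) = (0.0013)·(0.19)²·(0.25) / ((0.21)·(0.0053)) = 0.011
Q = 0.011 > Keq = 0.0015: net reverse reaction.

no; Q > K, reaction proceeds in reverse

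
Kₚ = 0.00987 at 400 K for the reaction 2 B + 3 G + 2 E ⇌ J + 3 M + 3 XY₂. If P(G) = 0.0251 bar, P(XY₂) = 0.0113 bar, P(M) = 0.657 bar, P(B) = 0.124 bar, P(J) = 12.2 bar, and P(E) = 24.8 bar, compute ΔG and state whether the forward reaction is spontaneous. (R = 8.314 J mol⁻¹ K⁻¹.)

ΔG = 4.05 kJ/mol; the forward reaction is non-spontaneous

Qₚ = P(J)·P(M)³·P(XY₂)³ / (P(B)²·P(G)³·P(E)²) = (12.2)·(0.657)³·(0.0113)³ / ((0.124)²·(0.0251)³·(24.8)²) = 0.0334
ΔG = RT ln(Qₚ/Kₚ) = (8.314 J mol⁻¹ K⁻¹)(400 K) × ln(0.0334/0.00987)
   = (3.326 kJ/mol)(1.219) = 4.05 kJ/mol
ΔG > 0, so the forward reaction is non-spontaneous (proceeds in reverse).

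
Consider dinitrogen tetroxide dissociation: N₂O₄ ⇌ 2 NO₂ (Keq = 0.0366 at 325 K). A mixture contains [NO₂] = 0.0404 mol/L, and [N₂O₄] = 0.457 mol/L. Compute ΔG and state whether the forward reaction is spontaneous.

ΔG = -6.29 kJ/mol; the forward reaction is spontaneous

Q = [NO₂]² / [N₂O₄] = (0.0404)² / (0.457) = 0.00357
ΔG = RT ln(Q/Keq) = (8.314 J mol⁻¹ K⁻¹)(325 K) × ln(0.00357/0.0366)
   = (2.702 kJ/mol)(-2.327) = -6.29 kJ/mol
ΔG < 0, so the forward reaction is spontaneous (proceeds forward).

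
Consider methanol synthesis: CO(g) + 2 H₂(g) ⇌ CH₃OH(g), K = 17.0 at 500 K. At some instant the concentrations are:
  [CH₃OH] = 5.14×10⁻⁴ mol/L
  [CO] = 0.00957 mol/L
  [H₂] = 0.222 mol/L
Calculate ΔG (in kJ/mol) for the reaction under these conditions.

Q = [CH₃OH] / ([CO]·[H₂]²) = (5.14×10⁻⁴) / ((0.00957)·(0.222)²) = 1.09
ΔG = RT ln(Q/K) = (8.314 J mol⁻¹ K⁻¹)(500 K) × ln(1.09/17.0)
   = (4.157 kJ/mol)(-2.747) = -11.4 kJ/mol
ΔG < 0, so the forward reaction is spontaneous (proceeds forward).

ΔG = -11.4 kJ/mol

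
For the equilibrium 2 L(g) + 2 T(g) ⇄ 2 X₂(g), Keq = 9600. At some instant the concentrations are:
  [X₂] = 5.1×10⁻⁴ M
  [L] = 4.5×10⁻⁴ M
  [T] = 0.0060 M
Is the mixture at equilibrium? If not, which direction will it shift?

no; Q > K, reaction proceeds in reverse

Q = [X₂]² / ([L]²·[T]²) = (5.1×10⁻⁴)² / ((4.5×10⁻⁴)²·(0.0060)²) = 36000
Q = 36000 > Keq = 9600: net reverse reaction.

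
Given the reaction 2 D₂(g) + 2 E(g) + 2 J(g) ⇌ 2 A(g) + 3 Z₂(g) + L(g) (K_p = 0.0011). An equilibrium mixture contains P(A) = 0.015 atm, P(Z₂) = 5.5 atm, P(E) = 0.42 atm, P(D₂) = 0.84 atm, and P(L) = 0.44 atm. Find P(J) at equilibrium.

P(J) = 11 atm

At equilibrium, K_p = P(A)²·P(Z₂)³·P(L) / (P(D₂)²·P(E)²·P(J)²) = 0.0011.
(0.015)²·(5.5)³·(0.44) / ((0.84)²·(0.42)²·(P(J))²) = 0.0011
P(J)² = 120 ⇒ P(J) = 11 atm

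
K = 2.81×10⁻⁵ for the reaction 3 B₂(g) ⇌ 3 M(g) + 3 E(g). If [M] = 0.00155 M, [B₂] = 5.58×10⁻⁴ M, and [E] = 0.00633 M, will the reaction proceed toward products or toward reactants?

in the forward direction

Q = [M]³·[E]³ / [B₂]³ = (0.00155)³·(0.00633)³ / (5.58×10⁻⁴)³ = 5.44×10⁻⁶
Q = 5.44×10⁻⁶ < K = 2.81×10⁻⁵, so the forward reaction proceeds.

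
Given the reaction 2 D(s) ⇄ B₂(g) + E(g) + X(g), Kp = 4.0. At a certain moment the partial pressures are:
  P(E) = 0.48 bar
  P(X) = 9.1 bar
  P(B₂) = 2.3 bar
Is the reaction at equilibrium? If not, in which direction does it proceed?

toward reactants

(D is a pure solid — omitted from Qp.)
Qp = P(B₂)·P(E)·P(X) = (2.3)·(0.48)·(9.1) = 10
Qp = 10 > Kp = 4.0, so the reverse reaction proceeds.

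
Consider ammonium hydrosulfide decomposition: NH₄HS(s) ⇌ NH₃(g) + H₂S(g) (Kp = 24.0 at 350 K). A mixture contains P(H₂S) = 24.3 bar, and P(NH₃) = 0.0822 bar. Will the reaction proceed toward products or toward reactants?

in the forward direction

(NH₄HS is a pure solid — omitted from Qp.)
Qp = P(NH₃)·P(H₂S) = (0.0822)·(24.3) = 2.00
Qp = 2.00 < Kp = 24.0, so the forward reaction proceeds.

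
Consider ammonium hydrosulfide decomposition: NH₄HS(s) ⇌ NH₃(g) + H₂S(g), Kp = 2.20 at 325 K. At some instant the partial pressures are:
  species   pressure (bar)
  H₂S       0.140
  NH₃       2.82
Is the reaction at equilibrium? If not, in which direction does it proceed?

(NH₄HS is a pure solid — omitted from Qp.)
Qp = P(NH₃)·P(H₂S) = (2.82)·(0.140) = 0.395
Qp = 0.395 < Kp = 2.20, so the forward reaction proceeds.

toward products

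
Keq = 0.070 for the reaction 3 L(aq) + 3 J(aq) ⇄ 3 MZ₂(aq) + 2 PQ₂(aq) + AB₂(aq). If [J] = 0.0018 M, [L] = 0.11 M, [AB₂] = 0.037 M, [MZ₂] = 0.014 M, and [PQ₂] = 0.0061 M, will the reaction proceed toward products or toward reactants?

Q = [MZ₂]³·[PQ₂]²·[AB₂] / ([L]³·[J]³) = (0.014)³·(0.0061)²·(0.037) / ((0.11)³·(0.0018)³) = 0.49
Q = 0.49 > Keq = 0.070, so the reverse reaction proceeds.

reverse (toward reactants)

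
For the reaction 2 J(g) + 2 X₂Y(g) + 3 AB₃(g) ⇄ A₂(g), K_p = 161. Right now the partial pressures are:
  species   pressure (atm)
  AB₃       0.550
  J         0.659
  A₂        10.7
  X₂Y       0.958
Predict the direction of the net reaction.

at equilibrium

Q_p = P(A₂) / (P(J)²·P(X₂Y)²·P(AB₃)³) = (10.7) / ((0.659)²·(0.958)²·(0.550)³) = 161
Q_p = 161 = K_p, so the system is already at equilibrium.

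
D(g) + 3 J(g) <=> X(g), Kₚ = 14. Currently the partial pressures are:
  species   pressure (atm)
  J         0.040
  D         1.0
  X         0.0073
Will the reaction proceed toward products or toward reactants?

Qₚ = P(X) / (P(D)·P(J)³) = (0.0073) / ((1.0)·(0.040)³) = 110
Qₚ = 110 > Kₚ = 14, so the reverse reaction proceeds.

toward reactants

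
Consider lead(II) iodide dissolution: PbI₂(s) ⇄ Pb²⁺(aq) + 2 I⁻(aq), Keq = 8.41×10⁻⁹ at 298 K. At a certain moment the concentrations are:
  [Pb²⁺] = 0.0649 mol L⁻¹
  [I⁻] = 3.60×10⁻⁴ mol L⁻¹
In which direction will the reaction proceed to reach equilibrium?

(PbI₂ is a pure solid — omitted from Q.)
Q = [Pb²⁺]·[I⁻]² = (0.0649)·(3.60×10⁻⁴)² = 8.41×10⁻⁹
Q = 8.41×10⁻⁹ = Keq, so the system is already at equilibrium.

at equilibrium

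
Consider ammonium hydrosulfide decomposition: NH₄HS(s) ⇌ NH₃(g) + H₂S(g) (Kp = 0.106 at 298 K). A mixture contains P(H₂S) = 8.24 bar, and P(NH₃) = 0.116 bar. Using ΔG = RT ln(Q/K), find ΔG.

ΔG = 5.45 kJ/mol

(NH₄HS is a pure solid — omitted from Qp.)
Qp = P(NH₃)·P(H₂S) = (0.116)·(8.24) = 0.956
ΔG = RT ln(Qp/Kp) = (8.314 J mol⁻¹ K⁻¹)(298 K) × ln(0.956/0.106)
   = (2.478 kJ/mol)(2.199) = 5.45 kJ/mol
ΔG > 0, so the forward reaction is non-spontaneous (proceeds in reverse).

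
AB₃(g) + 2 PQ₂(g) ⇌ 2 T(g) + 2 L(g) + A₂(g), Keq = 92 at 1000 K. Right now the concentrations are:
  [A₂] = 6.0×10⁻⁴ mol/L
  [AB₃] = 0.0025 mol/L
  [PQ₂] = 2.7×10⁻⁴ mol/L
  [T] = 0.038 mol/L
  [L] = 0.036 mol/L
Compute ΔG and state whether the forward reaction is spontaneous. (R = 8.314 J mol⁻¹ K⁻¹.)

Q = [T]²·[L]²·[A₂] / ([AB₃]·[PQ₂]²) = (0.038)²·(0.036)²·(6.0×10⁻⁴) / ((0.0025)·(2.7×10⁻⁴)²) = 6.16
ΔG = RT ln(Q/Keq) = (8.314 J mol⁻¹ K⁻¹)(1000 K) × ln(6.16/92)
   = (8.314 kJ/mol)(-2.704) = -22.5 kJ/mol
ΔG < 0, so the forward reaction is spontaneous (proceeds forward).

ΔG = -22.5 kJ/mol; the forward reaction is spontaneous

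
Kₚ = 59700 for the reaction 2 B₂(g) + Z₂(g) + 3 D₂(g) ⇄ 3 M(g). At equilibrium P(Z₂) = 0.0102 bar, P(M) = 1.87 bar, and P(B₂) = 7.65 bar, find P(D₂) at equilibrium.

At equilibrium, Kₚ = P(M)³ / (P(B₂)²·P(Z₂)·P(D₂)³) = 59700.
(1.87)³ / ((7.65)²·(0.0102)·(P(D₂))³) = 59700
P(D₂)³ = 1.83×10⁻⁴ ⇒ P(D₂) = 0.0568 bar

P(D₂) = 0.0568 bar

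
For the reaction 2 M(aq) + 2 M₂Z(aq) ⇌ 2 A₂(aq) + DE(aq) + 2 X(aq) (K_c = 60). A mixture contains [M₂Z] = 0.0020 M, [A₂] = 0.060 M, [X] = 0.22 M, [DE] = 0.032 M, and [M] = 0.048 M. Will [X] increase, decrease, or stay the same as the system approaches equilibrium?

decrease

Q_c = [A₂]²·[DE]·[X]² / ([M]²·[M₂Z]²) = (0.060)²·(0.032)·(0.22)² / ((0.048)²·(0.0020)²) = 610
Q_c = 610 > K_c = 60: net reverse reaction.
X is a product, so it decreases.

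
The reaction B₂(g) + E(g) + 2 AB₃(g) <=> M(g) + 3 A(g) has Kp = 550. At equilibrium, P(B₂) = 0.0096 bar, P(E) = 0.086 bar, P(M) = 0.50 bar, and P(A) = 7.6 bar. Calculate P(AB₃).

P(AB₃) = 22 bar

At equilibrium, Kp = P(M)·P(A)³ / (P(B₂)·P(E)·P(AB₃)²) = 550.
(0.50)·(7.6)³ / ((0.0096)·(0.086)·(P(AB₃))²) = 550
P(AB₃)² = 483 ⇒ P(AB₃) = 22 bar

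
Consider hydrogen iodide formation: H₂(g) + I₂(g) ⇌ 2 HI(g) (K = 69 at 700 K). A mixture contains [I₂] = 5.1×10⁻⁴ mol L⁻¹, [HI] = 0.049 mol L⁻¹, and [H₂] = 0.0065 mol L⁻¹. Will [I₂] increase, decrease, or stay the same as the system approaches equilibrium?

increase

Q = [HI]² / ([H₂]·[I₂]) = (0.049)² / ((0.0065)·(5.1×10⁻⁴)) = 720
Q = 720 > K = 69: net reverse reaction.
I₂ is a reactant, so it increases.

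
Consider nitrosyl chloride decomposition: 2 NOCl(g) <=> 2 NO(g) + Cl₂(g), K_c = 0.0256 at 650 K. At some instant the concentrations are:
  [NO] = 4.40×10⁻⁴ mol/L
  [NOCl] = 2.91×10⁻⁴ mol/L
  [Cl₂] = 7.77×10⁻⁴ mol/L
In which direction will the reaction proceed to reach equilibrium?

in the forward direction

Q_c = [NO]²·[Cl₂] / [NOCl]² = (4.40×10⁻⁴)²·(7.77×10⁻⁴) / (2.91×10⁻⁴)² = 0.00178
Q_c = 0.00178 < K_c = 0.0256, so the forward reaction proceeds.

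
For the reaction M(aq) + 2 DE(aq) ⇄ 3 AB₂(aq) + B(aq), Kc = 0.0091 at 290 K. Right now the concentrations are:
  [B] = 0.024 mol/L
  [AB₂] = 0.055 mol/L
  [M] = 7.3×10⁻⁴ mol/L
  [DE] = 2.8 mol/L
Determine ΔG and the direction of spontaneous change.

ΔG = -6.19 kJ/mol; the forward reaction is spontaneous

Qc = [AB₂]³·[B] / ([M]·[DE]²) = (0.055)³·(0.024) / ((7.3×10⁻⁴)·(2.8)²) = 6.98×10⁻⁴
ΔG = RT ln(Qc/Kc) = (8.314 J mol⁻¹ K⁻¹)(290 K) × ln(6.98×10⁻⁴/0.0091)
   = (2.411 kJ/mol)(-2.568) = -6.19 kJ/mol
ΔG < 0, so the forward reaction is spontaneous (proceeds forward).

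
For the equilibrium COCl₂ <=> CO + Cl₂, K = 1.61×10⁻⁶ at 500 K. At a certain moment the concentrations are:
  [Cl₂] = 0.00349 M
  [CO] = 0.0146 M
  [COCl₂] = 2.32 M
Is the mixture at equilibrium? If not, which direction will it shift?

Q = [CO]·[Cl₂] / [COCl₂] = (0.0146)·(0.00349) / (2.32) = 2.20×10⁻⁵
Q = 2.20×10⁻⁵ > K = 1.61×10⁻⁶: net reverse reaction.

no; Q > K, reaction proceeds in reverse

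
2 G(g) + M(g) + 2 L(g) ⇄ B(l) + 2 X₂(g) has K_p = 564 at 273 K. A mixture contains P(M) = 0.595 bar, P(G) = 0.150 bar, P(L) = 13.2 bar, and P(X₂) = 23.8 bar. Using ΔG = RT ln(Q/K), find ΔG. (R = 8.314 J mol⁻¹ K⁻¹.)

(B is a pure liquid — omitted from Q_p.)
Q_p = P(X₂)² / (P(G)²·P(M)·P(L)²) = (23.8)² / ((0.150)²·(0.595)·(13.2)²) = 243
ΔG = RT ln(Q_p/K_p) = (8.314 J mol⁻¹ K⁻¹)(273 K) × ln(243/564)
   = (2.270 kJ/mol)(-0.8420) = -1.91 kJ/mol
ΔG < 0, so the forward reaction is spontaneous (proceeds forward).

ΔG = -1.91 kJ/mol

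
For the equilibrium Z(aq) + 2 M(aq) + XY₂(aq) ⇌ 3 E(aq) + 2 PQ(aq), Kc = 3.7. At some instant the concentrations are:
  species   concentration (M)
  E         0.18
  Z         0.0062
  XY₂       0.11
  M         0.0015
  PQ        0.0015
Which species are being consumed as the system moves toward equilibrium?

E, PQ (products)

Qc = [E]³·[PQ]² / ([Z]·[M]²·[XY₂]) = (0.18)³·(0.0015)² / ((0.0062)·(0.0015)²·(0.11)) = 8.6
Qc = 8.6 > Kc = 3.7: net reverse reaction.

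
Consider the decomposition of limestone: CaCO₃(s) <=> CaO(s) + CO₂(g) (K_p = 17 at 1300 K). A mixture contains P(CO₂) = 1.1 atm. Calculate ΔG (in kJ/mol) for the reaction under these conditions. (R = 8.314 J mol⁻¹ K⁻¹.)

(CaCO₃, CaO are pure solids — omitted from Q_p.)
Q_p = P(CO₂) = 1.10
ΔG = RT ln(Q_p/K_p) = (8.314 J mol⁻¹ K⁻¹)(1300 K) × ln(1.10/17)
   = (10.81 kJ/mol)(-2.738) = -29.6 kJ/mol
ΔG < 0, so the forward reaction is spontaneous (proceeds forward).

ΔG = -29.6 kJ/mol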